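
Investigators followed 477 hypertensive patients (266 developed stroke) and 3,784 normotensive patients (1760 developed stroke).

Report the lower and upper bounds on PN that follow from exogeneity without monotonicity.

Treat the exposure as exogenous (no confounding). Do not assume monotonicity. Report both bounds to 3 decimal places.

0.166 ≤ PN ≤ 0.959

p₁ = P(outcome | exposed) = 266/477 = 0.55765
p₀ = P(outcome | unexposed) = 1760/3784 = 0.46512
Under exogeneity alone the bounds on PN are max{0,(p₁−p₀)/p₁} ≤ PN ≤ min{1,(1−p₀)/p₁}.
  lower = (p₁ − p₀)/p₁ = 0.092536 / 0.55765 ≈ 0.1659
  upper = min{1, (1 − p₀)/p₁} = 0.53488 / 0.55765 ≈ 0.9592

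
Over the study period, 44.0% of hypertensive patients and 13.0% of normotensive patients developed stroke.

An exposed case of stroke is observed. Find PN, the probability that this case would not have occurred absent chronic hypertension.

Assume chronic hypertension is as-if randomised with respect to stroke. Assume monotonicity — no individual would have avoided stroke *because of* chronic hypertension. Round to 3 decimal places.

PN ≈ 0.705

p₁ = 0.44, p₀ = 0.13.
Under exogeneity and monotonicity, PN = (p₁ − p₀) / p₁.
PN = (0.44 − 0.13) / 0.44 = 0.31 / 0.44 ≈ 0.7045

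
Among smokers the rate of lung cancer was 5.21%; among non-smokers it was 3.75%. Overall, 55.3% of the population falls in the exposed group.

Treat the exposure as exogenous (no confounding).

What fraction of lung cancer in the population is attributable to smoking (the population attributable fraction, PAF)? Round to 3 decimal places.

p₁ = 0.0521, p₀ = 0.0375.
Overall risk P(Y=1) = π·p₁ + (1−π)·p₀ = 0.553×0.0521 + 0.447×0.0375 = 0.045574.
Under exogeneity, PAF = [P(Y=1) − p₀] / P(Y=1).
PAF = (0.045574 − 0.0375) / 0.045574 ≈ 0.1772

PAF ≈ 0.177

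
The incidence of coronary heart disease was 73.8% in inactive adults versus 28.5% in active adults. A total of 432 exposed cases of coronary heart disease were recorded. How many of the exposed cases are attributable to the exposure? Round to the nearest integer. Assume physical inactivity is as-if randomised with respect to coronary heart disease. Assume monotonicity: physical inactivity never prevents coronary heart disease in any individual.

about 265 cases

p₁ = 0.738, p₀ = 0.285.
PN = (p₁ − p₀)/p₁ = (0.738 − 0.285) / 0.738 ≈ 0.61382.
Attributable cases ≈ PN × (exposed cases) = 0.61382 × 432 ≈ 265.17.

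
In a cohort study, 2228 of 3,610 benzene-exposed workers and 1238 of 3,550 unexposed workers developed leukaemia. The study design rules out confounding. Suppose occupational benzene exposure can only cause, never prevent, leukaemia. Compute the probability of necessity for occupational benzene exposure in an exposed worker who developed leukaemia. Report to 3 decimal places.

PN ≈ 0.435

p₁ = P(outcome | exposed) = 2228/3610 = 0.61717
p₀ = P(outcome | unexposed) = 1238/3550 = 0.34873
Under exogeneity and monotonicity, PN = (p₁ − p₀) / p₁.
PN = (0.61717 − 0.34873) / 0.61717 = 0.26844 / 0.61717 ≈ 0.4350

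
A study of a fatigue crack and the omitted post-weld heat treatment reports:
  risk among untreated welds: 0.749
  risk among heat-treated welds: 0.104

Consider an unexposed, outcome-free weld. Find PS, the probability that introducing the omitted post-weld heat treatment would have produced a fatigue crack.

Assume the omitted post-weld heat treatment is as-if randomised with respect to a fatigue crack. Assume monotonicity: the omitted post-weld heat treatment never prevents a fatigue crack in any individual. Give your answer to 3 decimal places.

Let p₁ = 0.749, p₀ = 0.104.
Under exogeneity and monotonicity, PS = (p₁ − p₀) / (1 − p₀).
PS = (0.749 − 0.104) / (1 − 0.104) = 0.645 / 0.896 ≈ 0.7199

PS ≈ 0.720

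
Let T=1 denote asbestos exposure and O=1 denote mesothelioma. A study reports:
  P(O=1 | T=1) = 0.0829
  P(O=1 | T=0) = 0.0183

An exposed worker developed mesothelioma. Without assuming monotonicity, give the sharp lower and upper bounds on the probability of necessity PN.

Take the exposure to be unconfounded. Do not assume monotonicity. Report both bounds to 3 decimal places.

Let p₁ = 0.0829, p₀ = 0.0183.
Under exogeneity alone the bounds on PN are max{0,(p₁−p₀)/p₁} ≤ PN ≤ min{1,(1−p₀)/p₁}.
  lower = (p₁ − p₀)/p₁ = 0.0646 / 0.0829 ≈ 0.7793
  upper = min{1, (1 − p₀)/p₁} = 0.9817 / 0.0829 ≈ 11.8420 → capped at 1

0.779 ≤ PN ≤ 1.000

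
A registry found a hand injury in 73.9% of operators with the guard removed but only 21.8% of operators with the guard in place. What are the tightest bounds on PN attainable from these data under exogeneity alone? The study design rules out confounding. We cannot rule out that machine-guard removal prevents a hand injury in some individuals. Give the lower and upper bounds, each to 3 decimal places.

p₁ = 0.739, p₀ = 0.218.
Under exogeneity alone the bounds on PN are max{0,(p₁−p₀)/p₁} ≤ PN ≤ min{1,(1−p₀)/p₁}.
  lower = (p₁ − p₀)/p₁ = 0.521 / 0.739 ≈ 0.7050
  upper = min{1, (1 − p₀)/p₁} = 0.782 / 0.739 ≈ 1.0582 → capped at 1

0.705 ≤ PN ≤ 1.000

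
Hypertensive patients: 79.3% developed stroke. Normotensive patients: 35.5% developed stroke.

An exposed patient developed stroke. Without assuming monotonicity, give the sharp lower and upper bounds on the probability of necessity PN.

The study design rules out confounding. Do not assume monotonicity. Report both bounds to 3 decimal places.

0.552 ≤ PN ≤ 0.813

p₁ = 0.793, p₀ = 0.355.
Under exogeneity alone the bounds on PN are max{0,(p₁−p₀)/p₁} ≤ PN ≤ min{1,(1−p₀)/p₁}.
  lower = (p₁ − p₀)/p₁ = 0.438 / 0.793 ≈ 0.5523
  upper = min{1, (1 − p₀)/p₁} = 0.645 / 0.793 ≈ 0.8134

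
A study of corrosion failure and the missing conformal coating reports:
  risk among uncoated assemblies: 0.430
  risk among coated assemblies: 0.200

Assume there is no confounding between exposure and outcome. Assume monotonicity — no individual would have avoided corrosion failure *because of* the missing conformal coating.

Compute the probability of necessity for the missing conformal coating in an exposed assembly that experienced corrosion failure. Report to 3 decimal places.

PN ≈ 0.535

Let p₁ = 0.43, p₀ = 0.2.
Under exogeneity and monotonicity, PN = (p₁ − p₀) / p₁.
PN = (0.43 − 0.2) / 0.43 = 0.23 / 0.43 ≈ 0.5349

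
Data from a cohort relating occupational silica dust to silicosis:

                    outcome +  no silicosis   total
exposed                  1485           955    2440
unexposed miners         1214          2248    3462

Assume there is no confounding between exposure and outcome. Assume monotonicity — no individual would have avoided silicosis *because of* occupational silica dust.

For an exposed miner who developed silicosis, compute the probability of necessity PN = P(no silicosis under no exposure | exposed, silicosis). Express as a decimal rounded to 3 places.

PN ≈ 0.424

p₁ = P(outcome | exposed) = 1485/2440 = 0.60861
p₀ = P(outcome | unexposed) = 1214/3462 = 0.35066
Under exogeneity and monotonicity, PN = (p₁ − p₀)/p₁.
PN = (0.60861 − 0.35066) / 0.60861 ≈ 0.4238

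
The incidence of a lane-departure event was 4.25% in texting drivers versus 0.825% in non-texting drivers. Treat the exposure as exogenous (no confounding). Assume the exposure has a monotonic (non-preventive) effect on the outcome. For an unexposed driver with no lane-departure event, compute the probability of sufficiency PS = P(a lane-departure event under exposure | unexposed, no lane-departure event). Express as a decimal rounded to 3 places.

PS ≈ 0.035

p₁ = 0.0425, p₀ = 0.00825.
Under exogeneity and monotonicity, PS = (p₁ − p₀) / (1 − p₀).
PS = (0.0425 − 0.00825) / (1 − 0.00825) = 0.03425 / 0.99175 ≈ 0.0345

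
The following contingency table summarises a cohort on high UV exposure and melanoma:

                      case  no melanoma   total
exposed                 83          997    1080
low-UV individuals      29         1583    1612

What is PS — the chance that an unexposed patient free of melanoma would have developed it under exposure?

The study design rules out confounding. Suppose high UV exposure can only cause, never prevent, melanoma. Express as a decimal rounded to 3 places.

p₁ = P(outcome | exposed) = 83/1080 = 0.076852
p₀ = P(outcome | unexposed) = 29/1612 = 0.01799
Under exogeneity and monotonicity, PS = (p₁ − p₀)/(1 − p₀).
PS = (0.076852 − 0.01799) / 0.98201 ≈ 0.0599

PS ≈ 0.060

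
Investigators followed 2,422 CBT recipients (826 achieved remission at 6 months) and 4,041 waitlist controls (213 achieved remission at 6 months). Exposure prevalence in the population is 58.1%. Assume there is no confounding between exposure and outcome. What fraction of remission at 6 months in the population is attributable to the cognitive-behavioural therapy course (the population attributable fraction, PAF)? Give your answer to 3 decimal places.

PAF ≈ 0.761

p₁ = P(outcome | exposed) = 826/2422 = 0.34104
p₀ = P(outcome | unexposed) = 213/4041 = 0.05271
Overall risk P(Y=1) = π·p₁ + (1−π)·p₀ = 0.581×0.34104 + 0.419×0.05271 = 0.22023.
Under exogeneity, PAF = [P(Y=1) − p₀] / P(Y=1).
PAF = (0.22023 − 0.05271) / 0.22023 ≈ 0.7607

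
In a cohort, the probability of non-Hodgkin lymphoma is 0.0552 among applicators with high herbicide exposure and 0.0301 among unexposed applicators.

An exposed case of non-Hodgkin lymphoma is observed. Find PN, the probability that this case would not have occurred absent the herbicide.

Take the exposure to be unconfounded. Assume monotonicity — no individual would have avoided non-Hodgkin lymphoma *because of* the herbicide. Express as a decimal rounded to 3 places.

PN ≈ 0.455

Let p₁ = 0.0552, p₀ = 0.0301.
Under exogeneity and monotonicity, PN = (p₁ − p₀) / p₁.
PN = (0.0552 − 0.0301) / 0.0552 = 0.0251 / 0.0552 ≈ 0.4547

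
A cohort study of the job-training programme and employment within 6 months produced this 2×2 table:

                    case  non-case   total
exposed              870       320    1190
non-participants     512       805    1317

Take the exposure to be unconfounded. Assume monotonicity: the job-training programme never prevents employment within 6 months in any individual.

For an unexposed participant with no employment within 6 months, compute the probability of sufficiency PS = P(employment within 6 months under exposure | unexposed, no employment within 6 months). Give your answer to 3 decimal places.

p₁ = P(outcome | exposed) = 870/1190 = 0.73109
p₀ = P(outcome | unexposed) = 512/1317 = 0.38876
Under exogeneity and monotonicity, PS = (p₁ − p₀) / (1 − p₀).
PS = (0.73109 − 0.38876) / (1 − 0.38876) = 0.34233 / 0.61124 ≈ 0.5601

PS ≈ 0.560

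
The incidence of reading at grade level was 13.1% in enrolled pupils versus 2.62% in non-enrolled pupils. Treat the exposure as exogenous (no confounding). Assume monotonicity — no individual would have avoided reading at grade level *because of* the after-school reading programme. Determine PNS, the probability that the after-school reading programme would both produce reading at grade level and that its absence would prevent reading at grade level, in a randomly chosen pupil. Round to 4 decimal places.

PNS ≈ 0.1048

p₁ = 0.131, p₀ = 0.0262.
Under exogeneity and monotonicity, PNS = p₁ − p₀.
PNS = 0.131 − 0.0262 = 0.1048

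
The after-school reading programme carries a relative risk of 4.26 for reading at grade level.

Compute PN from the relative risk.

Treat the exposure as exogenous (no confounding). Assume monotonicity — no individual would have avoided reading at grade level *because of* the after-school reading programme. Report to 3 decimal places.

Under exogeneity and monotonicity, PN = (RR − 1) / RR = 1 − 1/RR.
PN = (4.26 − 1) / 4.26 = 3.26 / 4.26 ≈ 0.7653

PN ≈ 0.765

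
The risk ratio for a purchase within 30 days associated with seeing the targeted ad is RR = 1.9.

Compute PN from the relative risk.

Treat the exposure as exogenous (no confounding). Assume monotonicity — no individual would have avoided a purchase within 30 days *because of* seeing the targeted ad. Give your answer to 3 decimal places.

Under exogeneity and monotonicity, PN = (RR − 1) / RR = 1 − 1/RR.
PN = (1.9 − 1) / 1.9 = 0.9 / 1.9 ≈ 0.4737

PN ≈ 0.474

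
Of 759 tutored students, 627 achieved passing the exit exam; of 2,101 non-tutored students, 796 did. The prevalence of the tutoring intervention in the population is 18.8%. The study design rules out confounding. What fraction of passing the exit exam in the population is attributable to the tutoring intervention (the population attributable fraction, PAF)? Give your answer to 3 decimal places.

p₁ = P(outcome | exposed) = 627/759 = 0.82609
p₀ = P(outcome | unexposed) = 796/2101 = 0.37887
Overall risk P(Y=1) = π·p₁ + (1−π)·p₀ = 0.188×0.82609 + 0.812×0.37887 = 0.46294.
Under exogeneity, PAF = [P(Y=1) − p₀] / P(Y=1).
PAF = (0.46294 − 0.37887) / 0.46294 ≈ 0.1816

PAF ≈ 0.182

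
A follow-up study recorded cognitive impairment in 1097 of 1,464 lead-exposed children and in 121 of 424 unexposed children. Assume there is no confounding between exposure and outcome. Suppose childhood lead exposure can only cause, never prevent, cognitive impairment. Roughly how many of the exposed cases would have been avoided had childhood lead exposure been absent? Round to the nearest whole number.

about 679 cases

p₁ = P(outcome | exposed) = 1097/1464 = 0.74932
p₀ = P(outcome | unexposed) = 121/424 = 0.28538
PN = (p₁ − p₀)/p₁ = (0.74932 − 0.28538) / 0.74932 ≈ 0.61915.
Attributable cases ≈ PN × (exposed cases) = 0.61915 × 1097 ≈ 679.21.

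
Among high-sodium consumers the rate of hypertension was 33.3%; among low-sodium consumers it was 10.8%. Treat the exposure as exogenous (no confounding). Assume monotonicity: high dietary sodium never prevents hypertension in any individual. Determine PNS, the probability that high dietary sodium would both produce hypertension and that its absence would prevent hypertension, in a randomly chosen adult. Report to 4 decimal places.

PNS ≈ 0.2250

p₁ = 0.333, p₀ = 0.108.
Under exogeneity and monotonicity, PNS = p₁ − p₀.
PNS = 0.333 − 0.108 = 0.225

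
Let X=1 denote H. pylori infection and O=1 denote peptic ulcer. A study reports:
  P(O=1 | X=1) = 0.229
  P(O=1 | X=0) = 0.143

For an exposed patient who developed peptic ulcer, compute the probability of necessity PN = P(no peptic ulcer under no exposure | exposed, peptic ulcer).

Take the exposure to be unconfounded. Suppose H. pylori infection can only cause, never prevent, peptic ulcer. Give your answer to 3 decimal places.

PN ≈ 0.376

Let p₁ = 0.229, p₀ = 0.143.
Under exogeneity and monotonicity, PN = (p₁ − p₀) / p₁.
PN = (0.229 − 0.143) / 0.229 = 0.086 / 0.229 ≈ 0.3755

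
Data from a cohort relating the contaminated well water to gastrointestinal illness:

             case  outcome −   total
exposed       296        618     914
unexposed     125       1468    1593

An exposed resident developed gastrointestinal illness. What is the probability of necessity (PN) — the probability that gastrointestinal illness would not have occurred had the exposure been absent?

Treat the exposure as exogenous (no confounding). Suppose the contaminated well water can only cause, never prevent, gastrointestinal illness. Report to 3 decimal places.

PN ≈ 0.758

p₁ = P(outcome | exposed) = 296/914 = 0.32385
p₀ = P(outcome | unexposed) = 125/1593 = 0.078468
Under exogeneity and monotonicity, PN = (p₁ − p₀) / p₁.
PN = (0.32385 − 0.078468) / 0.32385 = 0.24538 / 0.32385 ≈ 0.7577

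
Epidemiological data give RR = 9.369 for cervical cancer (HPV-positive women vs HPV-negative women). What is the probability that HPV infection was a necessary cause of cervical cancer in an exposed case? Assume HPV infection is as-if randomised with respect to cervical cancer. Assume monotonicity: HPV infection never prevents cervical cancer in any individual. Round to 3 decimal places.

PN ≈ 0.893

Under exogeneity and monotonicity, PN = (RR − 1) / RR = 1 − 1/RR.
PN = (9.369 − 1) / 9.369 = 8.369 / 9.369 ≈ 0.8933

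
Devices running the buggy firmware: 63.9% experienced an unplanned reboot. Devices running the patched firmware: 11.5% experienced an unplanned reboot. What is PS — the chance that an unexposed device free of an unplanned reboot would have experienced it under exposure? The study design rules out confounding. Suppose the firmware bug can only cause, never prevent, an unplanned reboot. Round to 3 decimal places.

p₁ = 0.639, p₀ = 0.115.
Under exogeneity and monotonicity, PS = (p₁ − p₀) / (1 − p₀).
PS = (0.639 − 0.115) / (1 − 0.115) = 0.524 / 0.885 ≈ 0.5921

PS ≈ 0.592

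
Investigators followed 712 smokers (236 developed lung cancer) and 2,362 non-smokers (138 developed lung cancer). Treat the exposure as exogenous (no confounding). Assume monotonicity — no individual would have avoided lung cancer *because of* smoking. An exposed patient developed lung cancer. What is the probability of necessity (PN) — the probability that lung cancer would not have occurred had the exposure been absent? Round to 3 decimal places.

PN ≈ 0.824

p₁ = P(outcome | exposed) = 236/712 = 0.33146
p₀ = P(outcome | unexposed) = 138/2362 = 0.058425
Under exogeneity and monotonicity, PN = (p₁ − p₀) / p₁.
PN = (0.33146 − 0.058425) / 0.33146 = 0.27304 / 0.33146 ≈ 0.8237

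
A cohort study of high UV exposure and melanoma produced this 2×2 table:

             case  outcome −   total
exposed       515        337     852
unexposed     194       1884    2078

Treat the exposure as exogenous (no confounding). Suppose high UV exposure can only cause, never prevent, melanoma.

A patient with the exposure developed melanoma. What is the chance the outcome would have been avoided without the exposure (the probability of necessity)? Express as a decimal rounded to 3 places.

p₁ = P(outcome | exposed) = 515/852 = 0.60446
p₀ = P(outcome | unexposed) = 194/2078 = 0.093359
Under exogeneity and monotonicity, PN = (p₁ − p₀)/p₁.
PN = (0.60446 − 0.093359) / 0.60446 ≈ 0.8455

PN ≈ 0.846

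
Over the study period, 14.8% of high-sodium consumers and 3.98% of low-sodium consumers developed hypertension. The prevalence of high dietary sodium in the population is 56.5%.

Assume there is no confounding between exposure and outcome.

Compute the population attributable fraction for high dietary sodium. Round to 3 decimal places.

PAF ≈ 0.606

p₁ = 0.148, p₀ = 0.0398.
Overall risk P(Y=1) = π·p₁ + (1−π)·p₀ = 0.565×0.148 + 0.435×0.0398 = 0.10093.
Under exogeneity, PAF = [P(Y=1) − p₀] / P(Y=1).
PAF = (0.10093 − 0.0398) / 0.10093 ≈ 0.6057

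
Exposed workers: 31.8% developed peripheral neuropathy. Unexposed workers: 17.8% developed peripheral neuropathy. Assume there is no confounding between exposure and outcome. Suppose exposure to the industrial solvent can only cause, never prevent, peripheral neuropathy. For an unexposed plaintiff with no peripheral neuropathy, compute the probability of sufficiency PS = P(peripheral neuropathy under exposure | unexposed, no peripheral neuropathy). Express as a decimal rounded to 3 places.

p₁ = 0.318, p₀ = 0.178.
Under exogeneity and monotonicity, PS = (p₁ − p₀) / (1 − p₀).
PS = (0.318 − 0.178) / (1 − 0.178) = 0.14 / 0.822 ≈ 0.1703

PS ≈ 0.170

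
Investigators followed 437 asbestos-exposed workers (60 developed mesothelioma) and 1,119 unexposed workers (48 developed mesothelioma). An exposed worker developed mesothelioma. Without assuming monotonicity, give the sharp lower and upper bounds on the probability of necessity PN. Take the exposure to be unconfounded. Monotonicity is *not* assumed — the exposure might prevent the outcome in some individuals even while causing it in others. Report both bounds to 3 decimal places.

p₁ = P(outcome | exposed) = 60/437 = 0.1373
p₀ = P(outcome | unexposed) = 48/1119 = 0.042895
Under exogeneity alone the bounds on PN are max{0,(p₁−p₀)/p₁} ≤ PN ≤ min{1,(1−p₀)/p₁}.
  lower = (p₁ − p₀)/p₁ = 0.094404 / 0.1373 ≈ 0.6876
  upper = min{1, (1 − p₀)/p₁} = 0.9571 / 0.1373 ≈ 6.9709 → capped at 1

0.688 ≤ PN ≤ 1.000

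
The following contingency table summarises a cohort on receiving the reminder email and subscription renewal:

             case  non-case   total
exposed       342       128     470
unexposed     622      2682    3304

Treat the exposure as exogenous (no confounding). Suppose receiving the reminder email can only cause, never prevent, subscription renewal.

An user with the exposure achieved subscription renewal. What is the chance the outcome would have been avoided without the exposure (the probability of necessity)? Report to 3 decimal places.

PN ≈ 0.741

p₁ = P(outcome | exposed) = 342/470 = 0.72766
p₀ = P(outcome | unexposed) = 622/3304 = 0.18826
Under exogeneity and monotonicity, PN = (p₁ − p₀)/p₁.
PN = (0.72766 − 0.18826) / 0.72766 ≈ 0.7413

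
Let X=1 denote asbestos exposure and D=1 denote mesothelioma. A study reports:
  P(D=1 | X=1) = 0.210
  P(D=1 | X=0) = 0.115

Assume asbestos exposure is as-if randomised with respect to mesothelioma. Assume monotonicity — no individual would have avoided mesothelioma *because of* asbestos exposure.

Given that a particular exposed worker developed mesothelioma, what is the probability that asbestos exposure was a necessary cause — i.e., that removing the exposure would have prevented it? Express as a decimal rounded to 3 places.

PN ≈ 0.452

Let p₁ = 0.21, p₀ = 0.115.
Under exogeneity and monotonicity, PN = (p₁ − p₀) / p₁.
PN = (0.21 − 0.115) / 0.21 = 0.095 / 0.21 ≈ 0.4524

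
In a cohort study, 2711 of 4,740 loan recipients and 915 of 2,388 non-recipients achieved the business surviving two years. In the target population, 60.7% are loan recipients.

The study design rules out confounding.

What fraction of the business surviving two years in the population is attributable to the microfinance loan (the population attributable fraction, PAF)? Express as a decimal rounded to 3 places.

PAF ≈ 0.230

p₁ = P(outcome | exposed) = 2711/4740 = 0.57194
p₀ = P(outcome | unexposed) = 915/2388 = 0.38317
Overall risk P(Y=1) = π·p₁ + (1−π)·p₀ = 0.607×0.57194 + 0.393×0.38317 = 0.49775.
Under exogeneity, PAF = [P(Y=1) − p₀] / P(Y=1).
PAF = (0.49775 − 0.38317) / 0.49775 ≈ 0.2302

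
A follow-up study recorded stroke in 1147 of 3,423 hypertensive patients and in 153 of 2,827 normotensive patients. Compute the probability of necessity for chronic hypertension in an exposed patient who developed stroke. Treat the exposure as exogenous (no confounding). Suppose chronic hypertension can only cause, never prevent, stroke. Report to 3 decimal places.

PN ≈ 0.838

p₁ = P(outcome | exposed) = 1147/3423 = 0.33509
p₀ = P(outcome | unexposed) = 153/2827 = 0.054121
Under exogeneity and monotonicity, PN = (p₁ − p₀) / p₁.
PN = (0.33509 − 0.054121) / 0.33509 = 0.28097 / 0.33509 ≈ 0.8385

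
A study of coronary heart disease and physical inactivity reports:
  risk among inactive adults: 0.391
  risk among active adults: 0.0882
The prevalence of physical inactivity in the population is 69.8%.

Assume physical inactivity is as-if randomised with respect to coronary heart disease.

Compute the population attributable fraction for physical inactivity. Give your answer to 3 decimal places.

PAF ≈ 0.706

Let p₁ = 0.391, p₀ = 0.0882.
Overall risk P(Y=1) = π·p₁ + (1−π)·p₀ = 0.698×0.391 + 0.302×0.0882 = 0.29955.
Under exogeneity, PAF = [P(Y=1) − p₀] / P(Y=1).
PAF = (0.29955 − 0.0882) / 0.29955 ≈ 0.7056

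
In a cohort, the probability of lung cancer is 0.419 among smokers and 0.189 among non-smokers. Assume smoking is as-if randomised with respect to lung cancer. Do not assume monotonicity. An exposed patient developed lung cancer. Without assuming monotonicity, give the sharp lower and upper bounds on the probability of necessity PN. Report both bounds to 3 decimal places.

0.549 ≤ PN ≤ 1.000

Let p₁ = 0.419, p₀ = 0.189.
Under exogeneity alone the bounds on PN are max{0,(p₁−p₀)/p₁} ≤ PN ≤ min{1,(1−p₀)/p₁}.
  lower = (p₁ − p₀)/p₁ = 0.23 / 0.419 ≈ 0.5489
  upper = min{1, (1 − p₀)/p₁} = 0.811 / 0.419 ≈ 1.9356 → capped at 1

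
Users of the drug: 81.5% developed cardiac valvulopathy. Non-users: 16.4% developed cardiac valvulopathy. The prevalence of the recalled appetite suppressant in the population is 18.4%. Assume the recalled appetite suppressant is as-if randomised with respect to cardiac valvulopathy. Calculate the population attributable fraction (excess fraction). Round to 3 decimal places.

PAF ≈ 0.422

p₁ = 0.815, p₀ = 0.164.
Overall risk P(Y=1) = π·p₁ + (1−π)·p₀ = 0.184×0.815 + 0.816×0.164 = 0.28378.
Under exogeneity, PAF = [P(Y=1) − p₀] / P(Y=1).
PAF = (0.28378 − 0.164) / 0.28378 ≈ 0.4221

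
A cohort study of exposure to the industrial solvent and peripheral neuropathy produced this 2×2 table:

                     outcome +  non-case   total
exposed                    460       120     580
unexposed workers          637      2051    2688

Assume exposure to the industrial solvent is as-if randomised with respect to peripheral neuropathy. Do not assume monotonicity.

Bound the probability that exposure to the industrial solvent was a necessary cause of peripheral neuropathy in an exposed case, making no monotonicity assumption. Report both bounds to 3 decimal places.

p₁ = P(outcome | exposed) = 460/580 = 0.7931
p₀ = P(outcome | unexposed) = 637/2688 = 0.23698
Under exogeneity alone the bounds on PN are max{0,(p₁−p₀)/p₁} ≤ PN ≤ min{1,(1−p₀)/p₁}.
  lower = (p₁ − p₀)/p₁ = 0.55612 / 0.7931 ≈ 0.7012
  upper = min{1, (1 − p₀)/p₁} = 0.76302 / 0.7931 ≈ 0.9621

0.701 ≤ PN ≤ 0.962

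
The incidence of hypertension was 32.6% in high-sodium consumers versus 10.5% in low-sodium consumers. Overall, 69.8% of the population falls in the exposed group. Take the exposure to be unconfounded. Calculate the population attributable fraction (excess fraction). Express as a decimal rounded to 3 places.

PAF ≈ 0.595

p₁ = 0.326, p₀ = 0.105.
Overall risk P(Y=1) = π·p₁ + (1−π)·p₀ = 0.698×0.326 + 0.302×0.105 = 0.25926.
Under exogeneity, PAF = [P(Y=1) − p₀] / P(Y=1).
PAF = (0.25926 − 0.105) / 0.25926 ≈ 0.5950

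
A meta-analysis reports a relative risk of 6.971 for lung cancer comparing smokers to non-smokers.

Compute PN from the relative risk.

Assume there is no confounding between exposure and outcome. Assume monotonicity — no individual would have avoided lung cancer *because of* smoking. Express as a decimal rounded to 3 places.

PN ≈ 0.857

Under exogeneity and monotonicity, PN = (RR − 1) / RR = 1 − 1/RR.
PN = (6.971 − 1) / 6.971 = 5.971 / 6.971 ≈ 0.8565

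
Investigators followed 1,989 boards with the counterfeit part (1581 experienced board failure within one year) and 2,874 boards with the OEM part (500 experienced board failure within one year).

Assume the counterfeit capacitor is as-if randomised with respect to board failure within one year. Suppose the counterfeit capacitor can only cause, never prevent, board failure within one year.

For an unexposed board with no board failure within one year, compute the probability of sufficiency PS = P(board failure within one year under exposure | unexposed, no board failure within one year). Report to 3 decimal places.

p₁ = P(outcome | exposed) = 1581/1989 = 0.79487
p₀ = P(outcome | unexposed) = 500/2874 = 0.17397
Under exogeneity and monotonicity, PS = (p₁ − p₀) / (1 − p₀).
PS = (0.79487 − 0.17397) / (1 − 0.17397) = 0.6209 / 0.82603 ≈ 0.7517

PS ≈ 0.752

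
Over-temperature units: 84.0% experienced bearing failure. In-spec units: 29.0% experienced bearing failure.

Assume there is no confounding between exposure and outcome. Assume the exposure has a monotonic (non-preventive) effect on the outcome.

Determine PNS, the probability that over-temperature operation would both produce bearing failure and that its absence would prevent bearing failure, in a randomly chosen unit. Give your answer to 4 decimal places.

PNS ≈ 0.5500

p₁ = 0.84, p₀ = 0.29.
Under exogeneity and monotonicity, PNS = p₁ − p₀.
PNS = 0.84 − 0.29 = 0.55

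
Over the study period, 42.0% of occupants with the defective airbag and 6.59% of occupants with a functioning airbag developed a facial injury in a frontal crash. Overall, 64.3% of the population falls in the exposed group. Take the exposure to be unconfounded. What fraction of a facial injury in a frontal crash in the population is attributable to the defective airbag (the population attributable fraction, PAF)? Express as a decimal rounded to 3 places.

p₁ = 0.42, p₀ = 0.0659.
Overall risk P(Y=1) = π·p₁ + (1−π)·p₀ = 0.643×0.42 + 0.357×0.0659 = 0.29359.
Under exogeneity, PAF = [P(Y=1) − p₀] / P(Y=1).
PAF = (0.29359 − 0.0659) / 0.29359 ≈ 0.7755

PAF ≈ 0.776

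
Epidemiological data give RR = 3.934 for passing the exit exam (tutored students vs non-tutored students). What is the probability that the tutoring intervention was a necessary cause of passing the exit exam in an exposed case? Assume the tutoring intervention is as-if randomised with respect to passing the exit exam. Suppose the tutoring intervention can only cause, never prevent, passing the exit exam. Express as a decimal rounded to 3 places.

Under exogeneity and monotonicity, PN = (RR − 1) / RR = 1 − 1/RR.
PN = (3.934 − 1) / 3.934 = 2.934 / 3.934 ≈ 0.7458

PN ≈ 0.746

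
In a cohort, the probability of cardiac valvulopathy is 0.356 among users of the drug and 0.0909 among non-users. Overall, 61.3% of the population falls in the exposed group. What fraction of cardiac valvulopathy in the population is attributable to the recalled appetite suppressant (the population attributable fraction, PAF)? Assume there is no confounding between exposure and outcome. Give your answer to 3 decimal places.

Let p₁ = 0.356, p₀ = 0.0909.
Overall risk P(Y=1) = π·p₁ + (1−π)·p₀ = 0.613×0.356 + 0.387×0.0909 = 0.25341.
Under exogeneity, PAF = [P(Y=1) − p₀] / P(Y=1).
PAF = (0.25341 − 0.0909) / 0.25341 ≈ 0.6413

PAF ≈ 0.641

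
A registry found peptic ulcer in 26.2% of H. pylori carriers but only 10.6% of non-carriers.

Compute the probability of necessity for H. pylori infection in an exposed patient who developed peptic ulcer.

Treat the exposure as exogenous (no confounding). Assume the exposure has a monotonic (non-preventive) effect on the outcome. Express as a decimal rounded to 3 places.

p₁ = 0.262, p₀ = 0.106.
Under exogeneity and monotonicity, PN = (p₁ − p₀) / p₁.
PN = (0.262 − 0.106) / 0.262 = 0.156 / 0.262 ≈ 0.5954

PN ≈ 0.595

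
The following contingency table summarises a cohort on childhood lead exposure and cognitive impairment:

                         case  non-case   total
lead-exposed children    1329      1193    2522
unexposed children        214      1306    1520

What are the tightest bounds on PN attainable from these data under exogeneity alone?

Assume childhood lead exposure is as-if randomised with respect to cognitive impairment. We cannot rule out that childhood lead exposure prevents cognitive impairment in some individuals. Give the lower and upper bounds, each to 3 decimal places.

p₁ = P(outcome | exposed) = 1329/2522 = 0.52696
p₀ = P(outcome | unexposed) = 214/1520 = 0.14079
Under exogeneity alone the bounds on PN are max{0,(p₁−p₀)/p₁} ≤ PN ≤ min{1,(1−p₀)/p₁}.
  lower = (p₁ − p₀)/p₁ = 0.38617 / 0.52696 ≈ 0.7328
  upper = min{1, (1 − p₀)/p₁} = 0.85921 / 0.52696 ≈ 1.6305 → capped at 1

0.733 ≤ PN ≤ 1.000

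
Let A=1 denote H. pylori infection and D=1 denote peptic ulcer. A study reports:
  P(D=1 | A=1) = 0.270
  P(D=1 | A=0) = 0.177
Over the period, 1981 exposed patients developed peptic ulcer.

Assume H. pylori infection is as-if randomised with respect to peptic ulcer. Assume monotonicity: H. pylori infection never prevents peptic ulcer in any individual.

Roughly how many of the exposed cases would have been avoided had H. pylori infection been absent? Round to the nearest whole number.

about 682 cases

Let p₁ = 0.27, p₀ = 0.177.
PN = (p₁ − p₀)/p₁ = (0.27 − 0.177) / 0.27 ≈ 0.34444.
Attributable cases ≈ PN × (exposed cases) = 0.34444 × 1981 ≈ 682.34.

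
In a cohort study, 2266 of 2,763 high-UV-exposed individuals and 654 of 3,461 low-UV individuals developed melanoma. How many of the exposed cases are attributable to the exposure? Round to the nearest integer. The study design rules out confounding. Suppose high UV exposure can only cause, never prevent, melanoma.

p₁ = P(outcome | exposed) = 2266/2763 = 0.82012
p₀ = P(outcome | unexposed) = 654/3461 = 0.18896
PN = (p₁ − p₀)/p₁ = (0.82012 − 0.18896) / 0.82012 ≈ 0.76959.
Attributable cases ≈ PN × (exposed cases) = 0.76959 × 2266 ≈ 1743.90.

about 1744 cases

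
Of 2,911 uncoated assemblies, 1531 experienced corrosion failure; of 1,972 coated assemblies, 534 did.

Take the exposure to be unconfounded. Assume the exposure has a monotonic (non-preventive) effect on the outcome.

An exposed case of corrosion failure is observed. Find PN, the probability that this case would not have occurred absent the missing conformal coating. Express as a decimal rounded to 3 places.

PN ≈ 0.485

p₁ = P(outcome | exposed) = 1531/2911 = 0.52594
p₀ = P(outcome | unexposed) = 534/1972 = 0.27079
Under exogeneity and monotonicity, PN = (p₁ − p₀) / p₁.
PN = (0.52594 − 0.27079) / 0.52594 = 0.25515 / 0.52594 ≈ 0.4851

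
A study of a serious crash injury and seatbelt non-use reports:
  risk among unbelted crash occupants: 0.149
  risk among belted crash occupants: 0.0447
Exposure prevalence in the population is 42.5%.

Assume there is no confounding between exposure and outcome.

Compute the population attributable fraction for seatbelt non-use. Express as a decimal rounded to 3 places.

Let p₁ = 0.149, p₀ = 0.0447.
Overall risk P(Y=1) = π·p₁ + (1−π)·p₀ = 0.425×0.149 + 0.575×0.0447 = 0.089027.
Under exogeneity, PAF = [P(Y=1) − p₀] / P(Y=1).
PAF = (0.089027 − 0.0447) / 0.089027 ≈ 0.4979

PAF ≈ 0.498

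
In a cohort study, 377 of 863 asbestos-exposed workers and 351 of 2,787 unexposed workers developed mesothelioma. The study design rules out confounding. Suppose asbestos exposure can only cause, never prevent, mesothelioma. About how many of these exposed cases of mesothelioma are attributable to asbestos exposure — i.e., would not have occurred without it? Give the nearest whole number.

p₁ = P(outcome | exposed) = 377/863 = 0.43685
p₀ = P(outcome | unexposed) = 351/2787 = 0.12594
PN = (p₁ − p₀)/p₁ = (0.43685 − 0.12594) / 0.43685 ≈ 0.71170.
Attributable cases ≈ PN × (exposed cases) = 0.71170 × 377 ≈ 268.31.

about 268 cases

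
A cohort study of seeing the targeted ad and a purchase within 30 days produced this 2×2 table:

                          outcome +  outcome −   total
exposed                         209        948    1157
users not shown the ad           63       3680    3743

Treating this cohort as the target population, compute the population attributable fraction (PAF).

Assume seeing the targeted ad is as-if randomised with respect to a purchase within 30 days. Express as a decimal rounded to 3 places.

PAF ≈ 0.697

p₁ = P(outcome | exposed) = 209/1157 = 0.18064
p₀ = P(outcome | unexposed) = 63/3743 = 0.016831
Exposure prevalence π = 1157/4900 = 0.23612; overall risk P(Y=1) = 0.05551.
Under exogeneity, PAF = [P(Y=1) − p₀]/P(Y=1).
PAF = (0.05551 − 0.016831) / 0.05551 ≈ 0.6968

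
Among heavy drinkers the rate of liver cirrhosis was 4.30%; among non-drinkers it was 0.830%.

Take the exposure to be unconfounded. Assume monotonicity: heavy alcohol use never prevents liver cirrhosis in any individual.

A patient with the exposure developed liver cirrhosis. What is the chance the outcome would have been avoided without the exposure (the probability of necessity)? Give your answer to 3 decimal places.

PN ≈ 0.807

p₁ = 0.043, p₀ = 0.0083.
Under exogeneity and monotonicity, PN = (p₁ − p₀) / p₁.
PN = (0.043 − 0.0083) / 0.043 = 0.0347 / 0.043 ≈ 0.8070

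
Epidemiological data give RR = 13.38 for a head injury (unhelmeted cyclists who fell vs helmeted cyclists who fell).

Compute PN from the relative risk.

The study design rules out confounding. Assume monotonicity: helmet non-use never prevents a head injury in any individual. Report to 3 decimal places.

Under exogeneity and monotonicity, PN = (RR − 1) / RR = 1 − 1/RR.
PN = (13.38 − 1) / 13.38 = 12.38 / 13.38 ≈ 0.9253

PN ≈ 0.925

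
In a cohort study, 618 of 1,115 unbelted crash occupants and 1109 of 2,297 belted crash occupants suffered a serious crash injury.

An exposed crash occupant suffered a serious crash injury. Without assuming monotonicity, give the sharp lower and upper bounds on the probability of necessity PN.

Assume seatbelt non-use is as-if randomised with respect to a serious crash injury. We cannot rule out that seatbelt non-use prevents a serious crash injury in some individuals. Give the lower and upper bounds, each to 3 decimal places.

p₁ = P(outcome | exposed) = 618/1115 = 0.55426
p₀ = P(outcome | unexposed) = 1109/2297 = 0.4828
Under exogeneity alone the bounds on PN are max{0,(p₁−p₀)/p₁} ≤ PN ≤ min{1,(1−p₀)/p₁}.
  lower = (p₁ − p₀)/p₁ = 0.071456 / 0.55426 ≈ 0.1289
  upper = min{1, (1 − p₀)/p₁} = 0.5172 / 0.55426 ≈ 0.9331

0.129 ≤ PN ≤ 0.933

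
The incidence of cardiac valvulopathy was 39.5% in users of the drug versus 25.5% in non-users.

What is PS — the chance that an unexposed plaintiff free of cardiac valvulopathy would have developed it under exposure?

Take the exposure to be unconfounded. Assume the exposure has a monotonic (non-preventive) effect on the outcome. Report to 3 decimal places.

PS ≈ 0.188

p₁ = 0.395, p₀ = 0.255.
Under exogeneity and monotonicity, PS = (p₁ − p₀) / (1 − p₀).
PS = (0.395 − 0.255) / (1 − 0.255) = 0.14 / 0.745 ≈ 0.1879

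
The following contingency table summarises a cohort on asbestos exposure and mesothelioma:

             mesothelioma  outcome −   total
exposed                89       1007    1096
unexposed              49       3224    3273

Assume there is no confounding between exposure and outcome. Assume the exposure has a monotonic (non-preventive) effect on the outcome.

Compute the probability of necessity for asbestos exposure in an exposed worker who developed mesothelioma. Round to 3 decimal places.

p₁ = P(outcome | exposed) = 89/1096 = 0.081204
p₀ = P(outcome | unexposed) = 49/3273 = 0.014971
Under exogeneity and monotonicity, PN = (p₁ − p₀)/p₁.
PN = (0.081204 − 0.014971) / 0.081204 ≈ 0.8156

PN ≈ 0.816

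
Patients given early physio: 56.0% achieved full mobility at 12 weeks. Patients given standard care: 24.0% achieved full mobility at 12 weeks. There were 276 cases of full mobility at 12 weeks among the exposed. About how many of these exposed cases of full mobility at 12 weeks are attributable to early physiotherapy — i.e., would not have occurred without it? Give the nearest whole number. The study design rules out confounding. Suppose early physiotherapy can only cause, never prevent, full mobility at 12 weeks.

p₁ = 0.56, p₀ = 0.24.
PN = (p₁ − p₀)/p₁ = (0.56 − 0.24) / 0.56 ≈ 0.57143.
Attributable cases ≈ PN × (exposed cases) = 0.57143 × 276 ≈ 157.71.

about 158 cases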